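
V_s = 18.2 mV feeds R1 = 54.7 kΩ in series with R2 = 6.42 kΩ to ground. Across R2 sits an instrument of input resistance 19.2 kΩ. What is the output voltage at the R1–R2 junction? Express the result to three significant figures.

V_out ≈ 1.47 mV

R2 ‖ R_L = (6.42 × 19.2)/(6.42 + 19.2) = 4.811 kΩ.
Then V_out = V_s · R2'/(R1 + R2') = 18.2 × 4.811/59.51 = 1.471 mV.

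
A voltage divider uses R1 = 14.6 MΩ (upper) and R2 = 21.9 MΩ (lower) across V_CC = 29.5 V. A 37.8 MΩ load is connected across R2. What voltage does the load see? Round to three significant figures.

The load sits in parallel with R2, giving an effective lower resistance R2' = R2·R_L/(R2+R_L) = 13.87 MΩ.
Then V_out = V_CC · R2'/(R1 + R2') = 29.5 × 13.87/28.47 = 14.37 V.
(Unloaded it would be 17.7 V; the load pulls it down.)

V_out ≈ 14.4 V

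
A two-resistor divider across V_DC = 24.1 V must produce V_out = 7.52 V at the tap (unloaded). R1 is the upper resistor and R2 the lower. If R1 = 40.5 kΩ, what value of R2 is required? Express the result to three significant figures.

V_out/V_DC = R2/(R1+R2) = 0.3120.
R2 = R1 · 0.3120/(1 − 0.3120) = 18.37 kΩ.

R2 ≈ 18.4 kΩ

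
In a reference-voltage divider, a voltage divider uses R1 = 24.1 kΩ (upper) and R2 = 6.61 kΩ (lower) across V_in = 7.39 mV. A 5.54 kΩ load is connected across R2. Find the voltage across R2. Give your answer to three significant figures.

V_out ≈ 0.821 mV

The load sits in parallel with R2, giving an effective lower resistance R2' = R2·R_L/(R2+R_L) = 3.014 kΩ.
Now apply the divider: V_out = 7.39 × 0.1112 = 0.8215 mV.
(Unloaded it would be 1.59 mV; the load pulls it down.)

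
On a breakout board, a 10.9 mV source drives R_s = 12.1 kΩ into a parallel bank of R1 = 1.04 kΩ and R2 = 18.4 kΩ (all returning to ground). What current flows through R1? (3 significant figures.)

I ≈ 0.788 µA

Parallel bank: R_p = 1/(1/1.04 + 1/18.4) = 0.9844 kΩ.
Node voltage V_A = V_s · R_p/(R_s + R_p) = 10.9 × 0.07523 = 0.8200 mV.
I(R1) = V_A / R1 = 0.8200/1.04 = 0.7885 µA.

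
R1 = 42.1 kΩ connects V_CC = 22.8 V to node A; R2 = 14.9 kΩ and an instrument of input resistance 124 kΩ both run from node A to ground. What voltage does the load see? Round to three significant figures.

V_out ≈ 5.47 V

First combine the lower leg with the load: R2 ‖ R_L = 13.30 kΩ.
Now apply the divider: V_out = 22.8 × 0.2401 = 5.474 V.
(Unloaded it would be 5.96 V; the load pulls it down.)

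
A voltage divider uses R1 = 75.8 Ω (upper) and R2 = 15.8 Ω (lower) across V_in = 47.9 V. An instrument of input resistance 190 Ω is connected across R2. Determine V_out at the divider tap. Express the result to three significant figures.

R2 ‖ R_L = (15.8 × 190)/(15.8 + 190) = 14.59 Ω.
Now apply the divider: V_out = 47.9 × 0.1614 = 7.730 V.
(Unloaded it would be 8.26 V; the load pulls it down.)

V_out ≈ 7.73 V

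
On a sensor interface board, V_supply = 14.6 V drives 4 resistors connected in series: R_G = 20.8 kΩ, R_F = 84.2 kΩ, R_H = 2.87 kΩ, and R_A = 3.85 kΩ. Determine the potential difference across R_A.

Total series resistance ΣR = 20.8 + 84.2 + 2.87 + 3.85 = 111.7 kΩ.
By the voltage-divider rule, V = 14.6 × 3.850/111.7 = 0.5031 V.

V ≈ 0.503 V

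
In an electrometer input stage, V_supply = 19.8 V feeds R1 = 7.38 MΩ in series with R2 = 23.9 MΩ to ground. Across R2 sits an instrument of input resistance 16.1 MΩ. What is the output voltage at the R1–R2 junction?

The load sits in parallel with R2, giving an effective lower resistance R2' = R2·R_L/(R2+R_L) = 9.620 MΩ.
Then V_out = V_supply · R2'/(R1 + R2') = 19.8 × 9.620/17.00 = 11.20 V.

V_out ≈ 11.2 V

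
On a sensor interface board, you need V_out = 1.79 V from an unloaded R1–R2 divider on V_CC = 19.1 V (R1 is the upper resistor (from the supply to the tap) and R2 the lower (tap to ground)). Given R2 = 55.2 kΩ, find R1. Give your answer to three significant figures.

Required fraction k = V_out/V_CC = 0.09372.
So R1 = R2 · (V_CC/V_out − 1) = 55.2 × (19.1/1.79 − 1) = 55.2 × 9.670 = 533.8 kΩ.

R1 ≈ 534 kΩ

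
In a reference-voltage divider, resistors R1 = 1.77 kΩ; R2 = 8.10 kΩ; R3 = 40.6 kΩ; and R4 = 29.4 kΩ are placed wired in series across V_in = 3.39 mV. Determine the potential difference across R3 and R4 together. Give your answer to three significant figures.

V ≈ 2.97 mV

Series total: ΣR = 1.77 + 8.10 + 40.6 + 29.4 = 79.87 kΩ.
R_{R3..R4} = 40.6 + 29.4 = 70.00 kΩ.
Voltage divider: V = V_in · (70.00 / 79.87) = 3.39 × 0.8764 = 2.971 mV.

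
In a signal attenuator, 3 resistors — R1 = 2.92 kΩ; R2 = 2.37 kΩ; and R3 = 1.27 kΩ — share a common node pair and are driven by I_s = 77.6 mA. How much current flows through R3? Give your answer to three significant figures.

Conductances: ΣG = 1/2.92 + 1/2.37 + 1/1.27 = 1.552 (1/kΩ).
R3 takes the fraction G_k/ΣG = 0.7874/1.552 = 0.5074, so I = 77.6 × 0.5074 = 39.37 mA.

I ≈ 39.4 mA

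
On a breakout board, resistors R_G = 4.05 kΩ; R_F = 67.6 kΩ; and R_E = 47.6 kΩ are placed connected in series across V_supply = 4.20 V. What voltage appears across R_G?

Total series resistance ΣR = 4.05 + 67.6 + 47.6 = 119.2 kΩ.
V = V_supply · R/ΣR = 4.20 × 0.03396 = 0.1426 V.

V ≈ 0.143 V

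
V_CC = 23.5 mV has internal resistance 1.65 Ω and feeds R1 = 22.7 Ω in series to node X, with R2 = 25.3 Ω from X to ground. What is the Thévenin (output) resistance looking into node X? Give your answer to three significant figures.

R1' = 1.65 + 22.7 = 24.35 Ω (source resistance + R1).
Zeroing V_CC shorts the top of R1' to ground, so R_th = R1' ‖ R2 = 12.41 Ω.

R_th ≈ 12.4 Ω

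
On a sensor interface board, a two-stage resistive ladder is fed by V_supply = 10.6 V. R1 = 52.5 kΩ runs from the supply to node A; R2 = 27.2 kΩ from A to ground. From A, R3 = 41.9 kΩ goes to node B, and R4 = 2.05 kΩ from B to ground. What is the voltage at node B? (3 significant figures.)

Node A sees R2 in parallel with the series input of stage 2, R3 + R4 = 43.95 kΩ.
Effective lower resistance at A: R2 ‖ 43.95 = 16.80 kΩ.
So V_A = 10.6 × 0.2424 = 2.570 V.
Then the unloaded second divider: V_B = V_A × R4/(R3+R4) = 2.570 × 0.04664 = 0.1199 V.

V_B ≈ 0.120 V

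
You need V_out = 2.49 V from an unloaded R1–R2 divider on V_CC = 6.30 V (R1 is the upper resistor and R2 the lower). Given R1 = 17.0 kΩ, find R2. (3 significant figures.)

R2 ≈ 11.1 kΩ

V_out/V_CC = R2/(R1+R2) = 0.3952.
So R2 = R1 · V_out/(V_CC − V_out) = 17.0 × 2.49/(6.30 − 2.49) = 17.0 × 0.6535 = 11.11 kΩ.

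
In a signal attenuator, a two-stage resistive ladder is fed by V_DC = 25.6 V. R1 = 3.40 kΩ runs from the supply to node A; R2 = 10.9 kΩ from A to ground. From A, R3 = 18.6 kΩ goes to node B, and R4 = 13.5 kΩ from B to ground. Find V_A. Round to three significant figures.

Looking into the second stage from A: R3 + R4 = 32.10 kΩ appears in parallel with R2.
Effective lower resistance at A: R2 ‖ 32.10 = 8.137 kΩ.
V_A = 25.6 × 8.137/(3.40 + 8.137) = 18.06 V.

V_A ≈ 18.1 V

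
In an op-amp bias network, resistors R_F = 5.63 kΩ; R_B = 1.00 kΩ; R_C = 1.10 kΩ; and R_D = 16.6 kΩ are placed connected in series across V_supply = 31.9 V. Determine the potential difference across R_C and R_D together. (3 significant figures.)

V ≈ 23.2 V

ΣR = 5.63 + 1.00 + 1.10 + 16.6 = 24.33 kΩ.
R_{R_C..R_D} = 1.10 + 16.6 = 17.70 kΩ.
Voltage divider: V = V_supply · (17.70 / 24.33) = 31.9 × 0.7275 = 23.21 V.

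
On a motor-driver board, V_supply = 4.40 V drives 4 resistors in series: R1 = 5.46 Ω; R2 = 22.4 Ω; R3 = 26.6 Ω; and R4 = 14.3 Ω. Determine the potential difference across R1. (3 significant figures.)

Series total: ΣR = 5.46 + 22.4 + 26.6 + 14.3 = 68.76 Ω.
V = V_supply · R/ΣR = 4.40 × 0.07941 = 0.3494 V.

V ≈ 0.349 V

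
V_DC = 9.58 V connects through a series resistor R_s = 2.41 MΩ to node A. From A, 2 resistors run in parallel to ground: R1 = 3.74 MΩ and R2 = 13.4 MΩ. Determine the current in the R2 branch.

I ≈ 0.392 µA

Combine the parallel branches: R_p = (1/3.74 + 1/13.4)⁻¹ = 2.924 MΩ.
V_A by voltage divider: V_A = 9.58 × 2.924/(2.41 + 2.924) = 5.252 V.
I(R2) = V_A / R2 = 5.252/13.4 = 0.3919 µA.
(Equivalently: I_total = 1.796 µA, then current-divider fraction G_k/ΣG = 0.2182.)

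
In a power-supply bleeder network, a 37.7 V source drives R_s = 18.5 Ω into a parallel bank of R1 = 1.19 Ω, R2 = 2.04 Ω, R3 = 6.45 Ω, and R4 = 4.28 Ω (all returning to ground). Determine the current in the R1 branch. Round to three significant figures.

I ≈ 0.966 A

Combine the parallel branches: R_p = (1/1.19 + 1/2.04 + 1/6.45 + 1/4.28)⁻¹ = 0.5817 Ω.
Node voltage V_A = V_in · R_p/(R_s + R_p) = 37.7 × 0.03048 = 1.149 V.
I(R1) = V_A / R1 = 1.149/1.19 = 0.9657 A.
(Check via current divider: I_total = 1.976 A; share G_k/ΣG = 0.4888 → same result.)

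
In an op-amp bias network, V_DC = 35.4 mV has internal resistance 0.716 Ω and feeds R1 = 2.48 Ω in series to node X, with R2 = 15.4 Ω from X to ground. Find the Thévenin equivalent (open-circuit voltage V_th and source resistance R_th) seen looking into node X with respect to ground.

V_th ≈ 29.3 mV, R_th ≈ 2.65 Ω

R1' = 0.716 + 2.48 = 3.196 Ω (source resistance + R1).
V_th is the unloaded tap voltage: V_DC · R2/(R1'+R2) = 35.4 × 0.8281 = 29.32 mV.
With V_DC suppressed (replaced by a short), R_th = R1' ‖ R2 = (3.196 × 15.4)/(3.196 + 15.4) = 2.647 Ω.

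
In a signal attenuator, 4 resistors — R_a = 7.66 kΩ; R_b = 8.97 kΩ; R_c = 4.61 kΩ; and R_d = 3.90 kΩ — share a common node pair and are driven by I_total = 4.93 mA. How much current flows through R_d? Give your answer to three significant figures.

Total conductance ΣG = 1/7.66 + 1/8.97 + 1/4.61 + 1/3.90 = 0.7154 (units of 1/kΩ).
Current divider: I(R_d) = I_total · G_k/ΣG = 4.93 × (0.2564/0.7154) = 4.93 × 0.3584 = 1.767 mA.

I ≈ 1.77 mA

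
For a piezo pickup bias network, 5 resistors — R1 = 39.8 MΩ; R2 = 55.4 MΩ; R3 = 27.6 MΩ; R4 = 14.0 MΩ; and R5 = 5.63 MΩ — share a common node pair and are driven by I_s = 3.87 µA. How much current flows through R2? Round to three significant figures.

I ≈ 0.213 µA

Conductances: ΣG = 1/39.8 + 1/55.4 + 1/27.6 + 1/14.0 + 1/5.63 = 0.3285 (1/MΩ).
R2 takes the fraction G_k/ΣG = 0.01805/0.3285 = 0.05496, so I = 3.87 × 0.05496 = 0.2127 µA.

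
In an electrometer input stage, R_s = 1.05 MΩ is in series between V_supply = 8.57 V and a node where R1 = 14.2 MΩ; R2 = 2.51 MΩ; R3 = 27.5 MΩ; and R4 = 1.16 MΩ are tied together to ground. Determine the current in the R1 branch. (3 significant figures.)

I ≈ 0.248 µA

Parallel bank: R_p = 1/(1/14.2 + 1/2.51 + 1/27.5 + 1/1.16) = 0.7314 MΩ.
V_A = 8.57 × 0.7314/1.781 = 3.519 V.
I(R1) = V_A / R1 = 3.519/14.2 = 0.2478 µA.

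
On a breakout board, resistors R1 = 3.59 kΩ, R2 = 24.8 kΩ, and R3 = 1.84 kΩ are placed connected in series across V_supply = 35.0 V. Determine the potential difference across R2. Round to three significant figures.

Total series resistance ΣR = 3.59 + 24.8 + 1.84 = 30.23 kΩ.
V = V_supply · R/ΣR = 35.0 × 0.8204 = 28.71 V.

V ≈ 28.7 V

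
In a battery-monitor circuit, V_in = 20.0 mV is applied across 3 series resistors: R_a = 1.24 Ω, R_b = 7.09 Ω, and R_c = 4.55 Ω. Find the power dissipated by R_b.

ΣR = 12.88 Ω → I = 20.0/12.88 = 1.553 mA.
V(R_b) = I·R = 11.01 mV; P = V·I = 11.01 × 1.553 = 17.10 µW.

P ≈ 17.1 µW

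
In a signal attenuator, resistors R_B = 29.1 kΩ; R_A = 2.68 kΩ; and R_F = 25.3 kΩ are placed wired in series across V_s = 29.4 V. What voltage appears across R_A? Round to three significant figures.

Series total: ΣR = 29.1 + 2.68 + 25.3 = 57.08 kΩ.
V = V_s · R/ΣR = 29.4 × 0.04695 = 1.380 V.

V ≈ 1.38 V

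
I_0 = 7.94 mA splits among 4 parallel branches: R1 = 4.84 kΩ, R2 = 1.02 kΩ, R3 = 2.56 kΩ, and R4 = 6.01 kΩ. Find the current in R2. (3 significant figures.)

I ≈ 4.46 mA

Total conductance ΣG = 1/4.84 + 1/1.02 + 1/2.56 + 1/6.01 = 1.744 (units of 1/kΩ).
R2 takes the fraction G_k/ΣG = 0.9804/1.744 = 0.5621, so I = 7.94 × 0.5621 = 4.463 mA.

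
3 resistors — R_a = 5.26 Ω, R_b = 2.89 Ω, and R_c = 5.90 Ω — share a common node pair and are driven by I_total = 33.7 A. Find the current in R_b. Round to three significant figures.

Conductances: ΣG = 1/5.26 + 1/2.89 + 1/5.90 = 0.7056 (1/Ω).
R_b takes the fraction G_k/ΣG = 0.3460/0.7056 = 0.4904, so I = 33.7 × 0.4904 = 16.53 A.

I ≈ 16.5 A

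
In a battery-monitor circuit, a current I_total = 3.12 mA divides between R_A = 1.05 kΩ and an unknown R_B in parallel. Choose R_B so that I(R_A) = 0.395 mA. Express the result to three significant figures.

R_B ≈ 0.152 kΩ

Two-branch current divider: I_A = I_total · R_B/(R_A + R_B).
0.395/3.12 = R_B/(R_A + R_B) → R_B = R_A · (0.1266)/(1 − 0.1266) = 1.05 × 0.1450 = 0.1522 kΩ.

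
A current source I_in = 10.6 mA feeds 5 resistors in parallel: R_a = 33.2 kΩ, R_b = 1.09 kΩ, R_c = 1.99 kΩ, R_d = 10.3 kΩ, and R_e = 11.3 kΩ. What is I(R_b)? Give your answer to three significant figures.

I ≈ 5.95 mA

ΣG = 1/33.2 + 1/1.09 + 1/1.99 + 1/10.3 + 1/11.3 = 1.636.
R_b takes the fraction G_k/ΣG = 0.9174/1.636 = 0.5609, so I = 10.6 × 0.5609 = 5.946 mA.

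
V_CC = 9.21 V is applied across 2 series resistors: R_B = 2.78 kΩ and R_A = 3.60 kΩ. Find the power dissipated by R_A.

P ≈ 7.50 mW

ΣR = 6.380 kΩ → I = 9.21/6.380 = 1.444 mA.
V(R_A) = I·R = 5.197 V; P = V·I = 5.197 × 1.444 = 7.502 mW.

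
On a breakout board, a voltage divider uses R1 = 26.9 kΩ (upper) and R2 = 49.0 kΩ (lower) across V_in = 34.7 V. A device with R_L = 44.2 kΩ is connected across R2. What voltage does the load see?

V_out ≈ 16.1 V

R2 ‖ R_L = (49.0 × 44.2)/(49.0 + 44.2) = 23.24 kΩ.
Voltage divider with the loaded lower leg: V_out = 34.7 × 23.24/(26.9 + 23.24) = 34.7 × 0.4635 = 16.08 V.
(Unloaded it would be 22.4 V; the load pulls it down.)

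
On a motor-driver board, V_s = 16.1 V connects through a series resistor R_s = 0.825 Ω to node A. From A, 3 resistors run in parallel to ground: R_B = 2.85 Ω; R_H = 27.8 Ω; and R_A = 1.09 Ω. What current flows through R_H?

I ≈ 0.279 A

Parallel bank: R_p = 1/(1/2.85 + 1/27.8 + 1/1.09) = 0.7667 Ω.
Node voltage V_A = V_s · R_p/(R_s + R_p) = 16.1 × 0.4817 = 7.755 V.
I(R_H) = V_A / R_H = 7.755/27.8 = 0.2790 A.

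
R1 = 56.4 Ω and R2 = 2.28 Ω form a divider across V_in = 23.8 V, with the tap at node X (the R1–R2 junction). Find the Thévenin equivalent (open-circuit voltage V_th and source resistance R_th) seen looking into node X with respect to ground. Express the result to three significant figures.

With X open, the divider is unloaded: V_th = 23.8 × 2.28/58.68 = 0.9247 V.
Looking into X with the source shorted: R_th = R1·R2/(R1+R2) = 56.40 × 2.28/58.68 = 2.191 Ω.

V_th ≈ 0.925 V, R_th ≈ 2.19 Ω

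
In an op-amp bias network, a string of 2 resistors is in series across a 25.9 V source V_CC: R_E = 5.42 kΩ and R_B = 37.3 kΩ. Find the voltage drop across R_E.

V ≈ 3.29 V

Series total: ΣR = 5.42 + 37.3 = 42.72 kΩ.
V = V_CC · R/ΣR = 25.9 × 0.1269 = 3.286 V.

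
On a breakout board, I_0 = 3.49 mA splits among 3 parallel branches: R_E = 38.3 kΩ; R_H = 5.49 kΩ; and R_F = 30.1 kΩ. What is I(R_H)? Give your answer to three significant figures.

I ≈ 2.63 mA

ΣG = 1/38.3 + 1/5.49 + 1/30.1 = 0.2415.
Current divider: I(R_H) = I_0 · G_k/ΣG = 3.49 × (0.1821/0.2415) = 3.49 × 0.7543 = 2.633 mA.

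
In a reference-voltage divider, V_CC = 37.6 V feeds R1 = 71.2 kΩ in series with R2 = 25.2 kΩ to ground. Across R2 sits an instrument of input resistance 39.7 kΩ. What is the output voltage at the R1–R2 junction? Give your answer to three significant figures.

R2 ‖ R_L = (25.2 × 39.7)/(25.2 + 39.7) = 15.42 kΩ.
Now apply the divider: V_out = 37.6 × 0.1780 = 6.692 V.
(Unloaded it would be 9.83 V; the load pulls it down.)

V_out ≈ 6.69 V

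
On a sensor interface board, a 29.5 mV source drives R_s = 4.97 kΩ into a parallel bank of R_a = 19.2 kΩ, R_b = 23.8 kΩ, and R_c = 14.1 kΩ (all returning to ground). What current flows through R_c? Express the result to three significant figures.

Parallel bank: R_p = 1/(1/19.2 + 1/23.8 + 1/14.1) = 6.060 kΩ.
V_A by voltage divider: V_A = 29.5 × 6.060/(4.97 + 6.060) = 16.21 mV.
Branch current I = V_A/R_c = 16.21/14.1 = 1.149 µA.
(Check via current divider: I_total = 2.675 µA; share G_k/ΣG = 0.4298 → same result.)

I ≈ 1.15 µA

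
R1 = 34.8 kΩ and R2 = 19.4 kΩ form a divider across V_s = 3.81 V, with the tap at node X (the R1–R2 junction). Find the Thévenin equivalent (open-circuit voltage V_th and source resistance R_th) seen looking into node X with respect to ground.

With X open, the divider is unloaded: V_th = 3.81 × 19.4/54.20 = 1.364 V.
Looking into X with the source shorted: R_th = R1·R2/(R1+R2) = 34.80 × 19.4/54.20 = 12.46 kΩ.

V_th ≈ 1.36 V, R_th ≈ 12.5 kΩ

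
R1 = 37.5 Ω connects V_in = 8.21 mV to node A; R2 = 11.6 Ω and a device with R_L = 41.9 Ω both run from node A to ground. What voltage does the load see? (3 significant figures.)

V_out ≈ 1.60 mV

R2 ‖ R_L = (11.6 × 41.9)/(11.6 + 41.9) = 9.085 Ω.
Now apply the divider: V_out = 8.21 × 0.1950 = 1.601 mV.
(Unloaded it would be 1.94 mV; the load pulls it down.)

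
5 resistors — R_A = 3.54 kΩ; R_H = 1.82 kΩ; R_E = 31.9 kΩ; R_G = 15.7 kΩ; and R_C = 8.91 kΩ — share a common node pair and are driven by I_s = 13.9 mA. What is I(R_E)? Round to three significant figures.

I ≈ 0.419 mA

ΣG = 1/3.54 + 1/1.82 + 1/31.9 + 1/15.7 + 1/8.91 = 1.039.
By the current-divider rule, I = I_s · G_k/ΣG = 13.9 × 0.03017 = 0.4193 mA.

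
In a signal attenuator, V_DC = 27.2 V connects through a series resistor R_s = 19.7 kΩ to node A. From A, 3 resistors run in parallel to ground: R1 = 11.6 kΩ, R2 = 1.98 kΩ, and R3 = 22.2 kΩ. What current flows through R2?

I ≈ 1.01 mA

Combine the parallel branches: R_p = (1/11.6 + 1/1.98 + 1/22.2)⁻¹ = 1.572 kΩ.
Node voltage V_A = V_DC · R_p/(R_s + R_p) = 27.2 × 0.07388 = 2.010 V.
I(R2) = V_A / R2 = 2.010/1.98 = 1.015 mA.
(Check via current divider: I_total = 1.279 mA; share G_k/ΣG = 0.7937 → same result.)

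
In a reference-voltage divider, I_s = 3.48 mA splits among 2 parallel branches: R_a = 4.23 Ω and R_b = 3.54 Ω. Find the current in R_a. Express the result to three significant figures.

Two-branch current divider: I_k = I_s · R_other/(R_1 + R_2).
I(R_a) = 3.48 × 3.54/(4.23 + 3.54) = 3.48 × 0.4556 = 1.585 mA.

I ≈ 1.59 mA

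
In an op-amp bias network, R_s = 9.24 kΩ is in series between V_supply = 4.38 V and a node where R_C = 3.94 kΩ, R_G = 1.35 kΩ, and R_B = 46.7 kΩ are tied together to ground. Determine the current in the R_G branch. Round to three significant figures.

I ≈ 0.312 mA

Parallel bank: R_p = 1/(1/3.94 + 1/1.35 + 1/46.7) = 0.9843 kΩ.
V_A = 4.38 × 0.9843/10.22 = 0.4217 V.
I(R_G) = V_A / R_G = 0.4217/1.35 = 0.3123 mA.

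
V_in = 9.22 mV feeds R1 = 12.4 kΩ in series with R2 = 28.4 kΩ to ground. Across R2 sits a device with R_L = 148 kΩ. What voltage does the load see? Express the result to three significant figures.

The load sits in parallel with R2, giving an effective lower resistance R2' = R2·R_L/(R2+R_L) = 23.83 kΩ.
Now apply the divider: V_out = 9.22 × 0.6577 = 6.064 mV.

V_out ≈ 6.06 mV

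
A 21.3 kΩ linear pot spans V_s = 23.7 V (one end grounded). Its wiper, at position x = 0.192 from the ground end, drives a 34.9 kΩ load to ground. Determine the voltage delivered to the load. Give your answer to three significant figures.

Lower segment x·R_p = 4.090 kΩ; upper segment (1−x)·R_p = 17.21 kΩ.
R_L loads the lower segment: effective lower R = 3.661 kΩ.
Loaded-divider output: V_out = 23.7 × 0.1754 = 4.157 V.

V_out ≈ 4.16 V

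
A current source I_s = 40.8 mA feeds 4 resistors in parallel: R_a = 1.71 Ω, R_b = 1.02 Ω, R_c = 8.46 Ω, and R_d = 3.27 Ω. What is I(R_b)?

I ≈ 20.1 mA

Conductances: ΣG = 1/1.71 + 1/1.02 + 1/8.46 + 1/3.27 = 1.989 (1/Ω).
Current divider: I(R_b) = I_s · G_k/ΣG = 40.8 × (0.9804/1.989) = 40.8 × 0.4929 = 20.11 mA.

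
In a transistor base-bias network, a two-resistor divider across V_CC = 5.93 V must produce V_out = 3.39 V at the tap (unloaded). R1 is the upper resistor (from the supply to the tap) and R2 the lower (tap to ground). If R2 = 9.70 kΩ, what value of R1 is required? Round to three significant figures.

R1 ≈ 7.27 kΩ

Required fraction k = V_out/V_CC = 0.5717.
Rearranging, R1 = R2·(1−k)/k = 9.70 × 0.7493 = 7.268 kΩ.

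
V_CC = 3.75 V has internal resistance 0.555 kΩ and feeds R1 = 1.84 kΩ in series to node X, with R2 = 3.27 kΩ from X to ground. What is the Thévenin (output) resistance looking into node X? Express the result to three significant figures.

R_th ≈ 1.38 kΩ

R1' = 0.555 + 1.84 = 2.395 kΩ (source resistance + R1).
Zeroing V_CC shorts the top of R1' to ground, so R_th = R1' ‖ R2 = 1.382 kΩ.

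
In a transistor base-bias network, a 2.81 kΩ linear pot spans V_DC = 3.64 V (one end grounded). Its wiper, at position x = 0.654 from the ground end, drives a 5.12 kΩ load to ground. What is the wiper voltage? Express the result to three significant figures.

Split the track: R_lower = x·R_p = 1.838 kΩ, R_upper = (1−x)·R_p = 0.9723 kΩ.
(x·R_p) ‖ R_L = 1.352 kΩ.
V_out = 3.64 × 1.352/(0.9723 + 1.352) = 2.118 V.

V_out ≈ 2.12 V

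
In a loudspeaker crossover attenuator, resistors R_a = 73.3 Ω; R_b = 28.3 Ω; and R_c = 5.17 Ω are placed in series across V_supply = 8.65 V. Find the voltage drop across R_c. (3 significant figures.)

V ≈ 0.419 V

Total series resistance ΣR = 73.3 + 28.3 + 5.17 = 106.8 Ω.
By the voltage-divider rule, V = 8.65 × 5.170/106.8 = 0.4188 V.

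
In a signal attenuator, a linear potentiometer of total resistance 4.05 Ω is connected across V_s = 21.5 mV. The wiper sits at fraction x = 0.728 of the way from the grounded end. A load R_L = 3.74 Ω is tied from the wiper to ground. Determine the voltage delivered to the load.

Lower segment x·R_p = 2.948 Ω; upper segment (1−x)·R_p = 1.102 Ω.
(x·R_p) ‖ R_L = 1.649 Ω.
Loaded-divider output: V_out = 21.5 × 0.5995 = 12.89 mV.

V_out ≈ 12.9 mV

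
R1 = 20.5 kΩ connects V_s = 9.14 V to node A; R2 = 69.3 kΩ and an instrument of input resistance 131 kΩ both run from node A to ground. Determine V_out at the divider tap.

The load sits in parallel with R2, giving an effective lower resistance R2' = R2·R_L/(R2+R_L) = 45.32 kΩ.
Then V_out = V_s · R2'/(R1 + R2') = 9.14 × 45.32/65.82 = 6.293 V.

V_out ≈ 6.29 V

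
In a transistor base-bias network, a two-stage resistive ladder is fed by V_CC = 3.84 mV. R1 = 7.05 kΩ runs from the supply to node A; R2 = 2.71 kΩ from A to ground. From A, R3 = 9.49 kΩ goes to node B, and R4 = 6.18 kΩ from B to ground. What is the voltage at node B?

V_B ≈ 0.374 mV

Looking into the second stage from A: R3 + R4 = 15.67 kΩ appears in parallel with R2.
Effective lower resistance at A: R2 ‖ 15.67 = 2.310 kΩ.
V_A = 3.84 × 2.310/(7.05 + 2.310) = 0.9478 mV.
V_B = V_A × 0.3944 = 0.3738 mV.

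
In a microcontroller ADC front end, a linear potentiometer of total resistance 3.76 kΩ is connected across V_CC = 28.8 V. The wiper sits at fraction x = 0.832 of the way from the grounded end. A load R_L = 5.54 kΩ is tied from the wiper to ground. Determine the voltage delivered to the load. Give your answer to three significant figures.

V_out ≈ 21.9 V

The pot divides into 0.6317 kΩ above the wiper and 3.128 kΩ below.
R_L loads the lower segment: effective lower R = 1.999 kΩ.
Then V_out = V_CC · 1.999/(0.6317 + 1.999) = 21.89 V.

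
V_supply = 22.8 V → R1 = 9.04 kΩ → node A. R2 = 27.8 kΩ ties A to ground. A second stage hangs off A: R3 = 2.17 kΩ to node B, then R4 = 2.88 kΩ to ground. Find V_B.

Looking into the second stage from A: R3 + R4 = 5.050 kΩ appears in parallel with R2.
Effective lower resistance at A: R2 ‖ 5.050 = 4.274 kΩ.
First divider: V_A = V_supply · 4.274/(9.04 + 4.274) = 7.319 V.
Then the unloaded second divider: V_B = V_A × R4/(R3+R4) = 7.319 × 0.5703 = 4.174 V.

V_B ≈ 4.17 V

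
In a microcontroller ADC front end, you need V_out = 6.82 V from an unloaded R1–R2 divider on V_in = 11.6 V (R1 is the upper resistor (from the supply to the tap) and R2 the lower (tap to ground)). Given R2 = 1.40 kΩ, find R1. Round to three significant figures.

V_out/V_in = R2/(R1+R2) = 0.5879.
So R1 = R2 · (V_in/V_out − 1) = 1.40 × (11.6/6.82 − 1) = 1.40 × 0.7009 = 0.9812 kΩ.

R1 ≈ 0.981 kΩ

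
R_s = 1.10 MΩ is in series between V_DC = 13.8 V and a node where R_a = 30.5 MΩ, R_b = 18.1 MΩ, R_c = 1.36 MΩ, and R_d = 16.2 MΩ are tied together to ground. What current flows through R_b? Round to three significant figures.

I ≈ 0.386 µA

Equivalent of the parallel group: R_p = 1.130 MΩ.
V_A by voltage divider: V_A = 13.8 × 1.130/(1.10 + 1.130) = 6.992 V.
Branch current I = V_A/R_b = 6.992/18.1 = 0.3863 µA.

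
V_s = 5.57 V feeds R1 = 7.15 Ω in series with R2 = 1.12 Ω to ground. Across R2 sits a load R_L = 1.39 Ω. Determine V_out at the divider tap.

V_out ≈ 0.445 V

R2 ‖ R_L = (1.12 × 1.39)/(1.12 + 1.39) = 0.6202 Ω.
Then V_out = V_s · R2'/(R1 + R2') = 5.57 × 0.6202/7.770 = 0.4446 V.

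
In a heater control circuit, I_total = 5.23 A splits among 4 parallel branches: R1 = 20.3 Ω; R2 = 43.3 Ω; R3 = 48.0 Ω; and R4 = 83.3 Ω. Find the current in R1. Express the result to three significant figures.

I ≈ 2.45 A

ΣG = 1/20.3 + 1/43.3 + 1/48.0 + 1/83.3 = 0.1052.
Current divider: I(R1) = I_total · G_k/ΣG = 5.23 × (0.04926/0.1052) = 5.23 × 0.4683 = 2.449 A.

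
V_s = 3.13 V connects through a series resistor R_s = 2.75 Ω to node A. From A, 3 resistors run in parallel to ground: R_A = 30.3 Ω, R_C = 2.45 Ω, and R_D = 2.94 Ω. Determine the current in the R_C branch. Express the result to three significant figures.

Combine the parallel branches: R_p = (1/30.3 + 1/2.45 + 1/2.94)⁻¹ = 1.280 Ω.
V_A = 3.13 × 1.280/4.030 = 0.9941 V.
I(R_C) = V_A / R_C = 0.9941/2.45 = 0.4058 A.

I ≈ 0.406 A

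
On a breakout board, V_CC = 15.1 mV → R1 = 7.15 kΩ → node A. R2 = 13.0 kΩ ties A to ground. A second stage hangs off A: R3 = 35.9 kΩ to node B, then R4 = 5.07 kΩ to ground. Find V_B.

V_B ≈ 1.08 mV

Looking into the second stage from A: R3 + R4 = 40.97 kΩ appears in parallel with R2.
Effective lower resistance at A: R2 ‖ 40.97 = 9.869 kΩ.
V_A = 15.1 × 9.869/(7.15 + 9.869) = 8.756 mV.
Stage 2 is unloaded, so V_B = V_A · R4/(R3+R4) = 8.756 × 5.07/40.97 = 1.084 mV.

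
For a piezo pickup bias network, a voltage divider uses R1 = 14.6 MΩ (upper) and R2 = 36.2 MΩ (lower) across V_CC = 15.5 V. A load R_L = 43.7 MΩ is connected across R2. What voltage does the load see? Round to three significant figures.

The load sits in parallel with R2, giving an effective lower resistance R2' = R2·R_L/(R2+R_L) = 19.80 MΩ.
Then V_out = V_CC · R2'/(R1 + R2') = 15.5 × 19.80/34.40 = 8.921 V.

V_out ≈ 8.92 V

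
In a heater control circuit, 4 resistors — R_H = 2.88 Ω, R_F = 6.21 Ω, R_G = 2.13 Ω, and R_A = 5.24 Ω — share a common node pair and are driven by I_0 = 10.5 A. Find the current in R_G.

ΣG = 1/2.88 + 1/6.21 + 1/2.13 + 1/5.24 = 1.169.
Current divider: I(R_G) = I_0 · G_k/ΣG = 10.5 × (0.4695/1.169) = 10.5 × 0.4018 = 4.218 A.

I ≈ 4.22 A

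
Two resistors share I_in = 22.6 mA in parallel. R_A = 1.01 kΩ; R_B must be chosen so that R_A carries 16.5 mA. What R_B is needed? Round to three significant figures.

R_B ≈ 2.73 kΩ

The fraction through R_A equals R_B/(R_A+R_B).
16.5/22.6 = R_B/(R_A + R_B) → R_B = R_A · (0.7301)/(1 − 0.7301) = 1.01 × 2.705 = 2.732 kΩ.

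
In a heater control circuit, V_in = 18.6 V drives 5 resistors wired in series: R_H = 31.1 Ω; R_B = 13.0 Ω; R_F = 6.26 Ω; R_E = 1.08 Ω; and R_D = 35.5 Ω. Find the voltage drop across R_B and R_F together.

ΣR = 31.1 + 13.0 + 6.26 + 1.08 + 35.5 = 86.94 Ω.
R_{R_B..R_F} = 13.0 + 6.26 = 19.26 Ω.
By the voltage-divider rule, V = 18.6 × 19.26/86.94 = 4.120 V.

V ≈ 4.12 V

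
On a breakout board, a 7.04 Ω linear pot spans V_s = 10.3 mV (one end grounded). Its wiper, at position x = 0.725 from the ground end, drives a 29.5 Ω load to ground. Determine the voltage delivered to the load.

The pot divides into 1.936 Ω above the wiper and 5.104 Ω below.
(x·R_p) ‖ R_L = 4.351 Ω.
Then V_out = V_s · 4.351/(1.936 + 4.351) = 7.128 mV.

V_out ≈ 7.13 mV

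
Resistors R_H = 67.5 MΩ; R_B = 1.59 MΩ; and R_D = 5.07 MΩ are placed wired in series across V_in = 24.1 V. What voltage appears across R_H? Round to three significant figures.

V ≈ 21.9 V

Series total: ΣR = 67.5 + 1.59 + 5.07 = 74.16 MΩ.
By the voltage-divider rule, V = 24.1 × 67.50/74.16 = 21.94 V.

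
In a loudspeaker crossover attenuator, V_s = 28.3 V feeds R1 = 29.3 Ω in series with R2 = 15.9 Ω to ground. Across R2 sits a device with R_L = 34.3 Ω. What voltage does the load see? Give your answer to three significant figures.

R2 ‖ R_L = (15.9 × 34.3)/(15.9 + 34.3) = 10.86 Ω.
Then V_out = V_s · R2'/(R1 + R2') = 28.3 × 10.86/40.16 = 7.655 V.

V_out ≈ 7.65 V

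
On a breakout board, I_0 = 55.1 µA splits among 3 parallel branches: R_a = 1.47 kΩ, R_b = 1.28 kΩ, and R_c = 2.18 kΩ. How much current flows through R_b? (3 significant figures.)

I ≈ 22.4 µA

Conductances: ΣG = 1/1.47 + 1/1.28 + 1/2.18 = 1.920 (1/kΩ).
By the current-divider rule, I = I_0 · G_k/ΣG = 55.1 × 0.4069 = 22.42 µA.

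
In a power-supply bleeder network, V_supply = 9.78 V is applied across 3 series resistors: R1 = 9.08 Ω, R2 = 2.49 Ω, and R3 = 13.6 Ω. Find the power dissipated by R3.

Series current I = V_supply/ΣR = 9.78/25.17 = 0.3886 A.
V(R3) = I·R = 5.284 V; P = V·I = 5.284 × 0.3886 = 2.053 W.

P ≈ 2.05 W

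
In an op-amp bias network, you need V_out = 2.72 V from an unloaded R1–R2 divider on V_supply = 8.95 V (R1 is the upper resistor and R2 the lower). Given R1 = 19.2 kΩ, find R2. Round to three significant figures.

V_out/V_supply = R2/(R1+R2) = 0.3039.
R2 = R1 · 0.3039/(1 − 0.3039) = 8.383 kΩ.

R2 ≈ 8.38 kΩ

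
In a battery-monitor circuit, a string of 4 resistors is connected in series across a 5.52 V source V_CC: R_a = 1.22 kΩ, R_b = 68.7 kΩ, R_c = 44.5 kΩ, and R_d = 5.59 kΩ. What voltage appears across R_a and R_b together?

V ≈ 3.22 V

ΣR = 1.22 + 68.7 + 44.5 + 5.59 = 120.0 kΩ.
R_{R_a..R_b} = 1.22 + 68.7 = 69.92 kΩ.
By the voltage-divider rule, V = 5.52 × 69.92/120.0 = 3.216 V.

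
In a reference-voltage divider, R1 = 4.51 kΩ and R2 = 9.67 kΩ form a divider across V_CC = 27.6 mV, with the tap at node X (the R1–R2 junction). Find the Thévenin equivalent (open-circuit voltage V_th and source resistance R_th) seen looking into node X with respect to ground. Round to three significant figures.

V_th ≈ 18.8 mV, R_th ≈ 3.08 kΩ

With X open, the divider is unloaded: V_th = 27.6 × 9.67/14.18 = 18.82 mV.
Looking into X with the source shorted: R_th = R1·R2/(R1+R2) = 4.510 × 9.67/14.18 = 3.076 kΩ.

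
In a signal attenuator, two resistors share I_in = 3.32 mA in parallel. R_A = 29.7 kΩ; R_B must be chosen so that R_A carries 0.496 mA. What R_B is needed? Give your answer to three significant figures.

R_B ≈ 5.22 kΩ

Two-branch current divider: I_A = I_in · R_B/(R_A + R_B).
With f = 0.1494, R_B = R_A · f/(1−f) = 29.7 × 0.1756 = 5.216 kΩ.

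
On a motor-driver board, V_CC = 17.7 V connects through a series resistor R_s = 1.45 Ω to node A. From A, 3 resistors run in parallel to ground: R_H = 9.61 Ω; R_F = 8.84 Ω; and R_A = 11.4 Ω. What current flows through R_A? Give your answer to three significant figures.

Parallel bank: R_p = 1/(1/9.61 + 1/8.84 + 1/11.4) = 3.280 Ω.
Node voltage V_A = V_CC · R_p/(R_s + R_p) = 17.7 × 0.6934 = 12.27 V.
I(R_A) = V_A / R_A = 12.27/11.4 = 1.077 A.

I ≈ 1.08 A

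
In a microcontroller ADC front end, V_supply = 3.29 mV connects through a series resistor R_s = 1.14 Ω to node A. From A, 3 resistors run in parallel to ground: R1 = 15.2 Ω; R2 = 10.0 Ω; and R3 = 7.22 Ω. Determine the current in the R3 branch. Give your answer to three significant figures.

I ≈ 0.338 mA

Combine the parallel branches: R_p = (1/15.2 + 1/10.0 + 1/7.22)⁻¹ = 3.286 Ω.
V_A = 3.29 × 3.286/4.426 = 2.443 mV.
Branch current I = V_A/R3 = 2.443/7.22 = 0.3383 mA.
(Check via current divider: I_total = 0.7433 mA; share G_k/ΣG = 0.4552 → same result.)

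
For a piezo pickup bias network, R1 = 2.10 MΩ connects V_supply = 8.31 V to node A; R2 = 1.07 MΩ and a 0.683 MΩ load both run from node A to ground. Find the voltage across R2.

The load sits in parallel with R2, giving an effective lower resistance R2' = R2·R_L/(R2+R_L) = 0.4169 MΩ.
Now apply the divider: V_out = 8.31 × 0.1656 = 1.376 V.

V_out ≈ 1.38 V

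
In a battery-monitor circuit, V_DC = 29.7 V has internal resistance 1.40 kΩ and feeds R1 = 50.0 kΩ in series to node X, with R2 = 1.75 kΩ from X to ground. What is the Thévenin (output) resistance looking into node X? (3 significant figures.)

R_th ≈ 1.69 kΩ

R1' = 1.40 + 50.0 = 51.40 kΩ (source resistance + R1).
Looking into X with the source shorted: R_th = R1'·R2/(R1'+R2) = 51.40 × 1.75/53.15 = 1.692 kΩ.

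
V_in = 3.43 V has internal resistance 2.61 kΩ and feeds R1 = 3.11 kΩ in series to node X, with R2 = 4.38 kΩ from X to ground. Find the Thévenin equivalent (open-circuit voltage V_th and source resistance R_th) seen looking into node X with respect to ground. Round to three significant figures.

V_th ≈ 1.49 V, R_th ≈ 2.48 kΩ

R1' = 2.61 + 3.11 = 5.720 kΩ (source resistance + R1).
V_th is the unloaded tap voltage: V_in · R2/(R1'+R2) = 3.43 × 0.4337 = 1.487 V.
Zeroing V_in shorts the top of R1' to ground, so R_th = R1' ‖ R2 = 2.481 kΩ.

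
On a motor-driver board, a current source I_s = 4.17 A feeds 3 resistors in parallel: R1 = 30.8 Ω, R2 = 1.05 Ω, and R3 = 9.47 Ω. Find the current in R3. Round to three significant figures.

I ≈ 0.404 A

ΣG = 1/30.8 + 1/1.05 + 1/9.47 = 1.090.
Current divider: I(R3) = I_s · G_k/ΣG = 4.17 × (0.1056/1.090) = 4.17 × 0.09684 = 0.4038 A.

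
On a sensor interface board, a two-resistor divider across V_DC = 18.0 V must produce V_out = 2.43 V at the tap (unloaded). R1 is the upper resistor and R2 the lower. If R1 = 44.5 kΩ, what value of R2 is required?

Required fraction k = V_out/V_DC = 0.1350.
So R2 = R1 · V_out/(V_DC − V_out) = 44.5 × 2.43/(18.0 − 2.43) = 44.5 × 0.1561 = 6.945 kΩ.

R2 ≈ 6.95 kΩ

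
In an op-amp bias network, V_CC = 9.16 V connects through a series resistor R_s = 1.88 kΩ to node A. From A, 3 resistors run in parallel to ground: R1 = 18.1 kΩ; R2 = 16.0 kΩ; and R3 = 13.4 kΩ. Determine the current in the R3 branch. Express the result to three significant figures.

I ≈ 0.502 mA

Equivalent of the parallel group: R_p = 5.198 kΩ.
V_A by voltage divider: V_A = 9.16 × 5.198/(1.88 + 5.198) = 6.727 V.
I(R3) = V_A / R3 = 6.727/13.4 = 0.5020 mA.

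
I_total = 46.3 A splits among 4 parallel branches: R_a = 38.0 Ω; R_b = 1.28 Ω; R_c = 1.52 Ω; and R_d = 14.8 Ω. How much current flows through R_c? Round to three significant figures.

Total conductance ΣG = 1/38.0 + 1/1.28 + 1/1.52 + 1/14.8 = 1.533 (units of 1/Ω).
By the current-divider rule, I = I_total · G_k/ΣG = 46.3 × 0.4291 = 19.87 A.

I ≈ 19.9 A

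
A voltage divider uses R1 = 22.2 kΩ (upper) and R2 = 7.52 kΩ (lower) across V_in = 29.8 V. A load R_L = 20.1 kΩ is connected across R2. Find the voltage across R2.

V_out ≈ 5.89 V

The load sits in parallel with R2, giving an effective lower resistance R2' = R2·R_L/(R2+R_L) = 5.473 kΩ.
Voltage divider with the loaded lower leg: V_out = 29.8 × 5.473/(22.2 + 5.473) = 29.8 × 0.1978 = 5.893 V.
(Unloaded it would be 7.54 V; the load pulls it down.)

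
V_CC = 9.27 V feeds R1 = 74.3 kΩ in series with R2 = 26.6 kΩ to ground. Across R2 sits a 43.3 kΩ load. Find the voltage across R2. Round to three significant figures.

V_out ≈ 1.68 V

First combine the lower leg with the load: R2 ‖ R_L = 16.48 kΩ.
Then V_out = V_CC · R2'/(R1 + R2') = 9.27 × 16.48/90.78 = 1.683 V.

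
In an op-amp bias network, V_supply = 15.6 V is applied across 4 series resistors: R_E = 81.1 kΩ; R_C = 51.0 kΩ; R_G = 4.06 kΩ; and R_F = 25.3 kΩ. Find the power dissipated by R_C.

ΣR = 161.5 kΩ → I = 15.6/161.5 = 0.09662 mA.
V(R_C) = I·R = 4.928 V; P = V·I = 4.928 × 0.09662 = 0.4761 mW.

P ≈ 0.476 mW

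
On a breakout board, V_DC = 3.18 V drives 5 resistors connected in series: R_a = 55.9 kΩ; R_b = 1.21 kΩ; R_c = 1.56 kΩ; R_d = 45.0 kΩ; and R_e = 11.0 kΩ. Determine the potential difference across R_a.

V ≈ 1.55 V

Total series resistance ΣR = 55.9 + 1.21 + 1.56 + 45.0 + 11.0 = 114.7 kΩ.
Voltage divider: V = V_DC · (55.90 / 114.7) = 3.18 × 0.4875 = 1.550 V.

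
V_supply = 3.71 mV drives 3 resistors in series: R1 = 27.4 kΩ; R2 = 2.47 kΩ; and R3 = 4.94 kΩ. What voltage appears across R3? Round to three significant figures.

V ≈ 0.526 mV

Series total: ΣR = 27.4 + 2.47 + 4.94 = 34.81 kΩ.
V = V_supply · R/ΣR = 3.71 × 0.1419 = 0.5265 mV.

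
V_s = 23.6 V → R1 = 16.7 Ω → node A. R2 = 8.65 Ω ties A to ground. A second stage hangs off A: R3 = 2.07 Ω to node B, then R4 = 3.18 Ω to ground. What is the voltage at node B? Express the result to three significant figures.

V_B ≈ 2.34 V

Looking into the second stage from A: R3 + R4 = 5.250 Ω appears in parallel with R2.
R2 ‖ (R3+R4) = 3.267 Ω.
V_A = 23.6 × 3.267/(16.7 + 3.267) = 3.862 V.
Then the unloaded second divider: V_B = V_A × R4/(R3+R4) = 3.862 × 0.6057 = 2.339 V.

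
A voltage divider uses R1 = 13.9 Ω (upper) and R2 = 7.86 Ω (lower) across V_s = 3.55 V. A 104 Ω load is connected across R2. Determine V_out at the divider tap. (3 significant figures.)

V_out ≈ 1.22 V

The load sits in parallel with R2, giving an effective lower resistance R2' = R2·R_L/(R2+R_L) = 7.308 Ω.
Voltage divider with the loaded lower leg: V_out = 3.55 × 7.308/(13.9 + 7.308) = 3.55 × 0.3446 = 1.223 V.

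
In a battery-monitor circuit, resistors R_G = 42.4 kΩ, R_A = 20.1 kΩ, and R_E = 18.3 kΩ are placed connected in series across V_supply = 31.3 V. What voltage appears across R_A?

Series total: ΣR = 42.4 + 20.1 + 18.3 = 80.80 kΩ.
By the voltage-divider rule, V = 31.3 × 20.10/80.80 = 7.786 V.

V ≈ 7.79 V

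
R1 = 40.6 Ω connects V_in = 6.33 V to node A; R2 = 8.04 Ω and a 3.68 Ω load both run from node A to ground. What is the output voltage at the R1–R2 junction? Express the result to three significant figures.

V_out ≈ 0.371 V

First combine the lower leg with the load: R2 ‖ R_L = 2.525 Ω.
Now apply the divider: V_out = 6.33 × 0.05854 = 0.3706 V.
(Unloaded it would be 1.05 V; the load pulls it down.)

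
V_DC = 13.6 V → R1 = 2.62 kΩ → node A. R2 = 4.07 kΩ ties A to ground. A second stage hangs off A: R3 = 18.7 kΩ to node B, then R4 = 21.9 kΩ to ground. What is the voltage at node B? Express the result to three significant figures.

Looking into the second stage from A: R3 + R4 = 40.60 kΩ appears in parallel with R2.
Effective lower resistance at A: R2 ‖ 40.60 = 3.699 kΩ.
V_A = 13.6 × 3.699/(2.62 + 3.699) = 7.961 V.
Then the unloaded second divider: V_B = V_A × R4/(R3+R4) = 7.961 × 0.5394 = 4.294 V.

V_B ≈ 4.29 V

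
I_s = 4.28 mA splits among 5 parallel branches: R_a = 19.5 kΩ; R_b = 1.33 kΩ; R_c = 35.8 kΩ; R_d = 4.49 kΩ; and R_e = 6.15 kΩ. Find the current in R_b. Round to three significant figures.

ΣG = 1/19.5 + 1/1.33 + 1/35.8 + 1/4.49 + 1/6.15 = 1.216.
By the current-divider rule, I = I_s · G_k/ΣG = 4.28 × 0.6181 = 2.646 mA.

I ≈ 2.65 mA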